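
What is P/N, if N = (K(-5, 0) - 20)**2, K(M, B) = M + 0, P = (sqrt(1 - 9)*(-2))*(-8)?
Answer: 32*I*sqrt(2)/625 ≈ 0.072408*I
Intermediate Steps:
P = 32*I*sqrt(2) (P = (sqrt(-8)*(-2))*(-8) = ((2*I*sqrt(2))*(-2))*(-8) = -4*I*sqrt(2)*(-8) = 32*I*sqrt(2) ≈ 45.255*I)
K(M, B) = M
N = 625 (N = (-5 - 20)**2 = (-25)**2 = 625)
P/N = (32*I*sqrt(2))/625 = (32*I*sqrt(2))*(1/625) = 32*I*sqrt(2)/625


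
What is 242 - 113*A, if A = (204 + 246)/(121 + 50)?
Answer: -1052/19 ≈ -55.368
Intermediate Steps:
A = 50/19 (A = 450/171 = 450*(1/171) = 50/19 ≈ 2.6316)
242 - 113*A = 242 - 113*50/19 = 242 - 5650/19 = -1052/19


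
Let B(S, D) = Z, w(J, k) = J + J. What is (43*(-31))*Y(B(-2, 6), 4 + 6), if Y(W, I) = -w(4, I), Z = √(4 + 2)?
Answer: 10664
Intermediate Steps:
w(J, k) = 2*J
Z = √6 ≈ 2.4495
B(S, D) = √6
Y(W, I) = -8 (Y(W, I) = -2*4 = -1*8 = -8)
(43*(-31))*Y(B(-2, 6), 4 + 6) = (43*(-31))*(-8) = -1333*(-8) = 10664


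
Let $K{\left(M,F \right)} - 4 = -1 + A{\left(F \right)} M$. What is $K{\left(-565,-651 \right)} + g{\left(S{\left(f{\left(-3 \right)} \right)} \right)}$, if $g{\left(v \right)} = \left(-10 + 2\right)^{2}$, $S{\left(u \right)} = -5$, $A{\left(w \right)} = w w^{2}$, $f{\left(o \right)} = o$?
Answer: $155880364882$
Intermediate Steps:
$A{\left(w \right)} = w^{3}$
$K{\left(M,F \right)} = 3 + M F^{3}$ ($K{\left(M,F \right)} = 4 + \left(-1 + F^{3} M\right) = 4 + \left(-1 + M F^{3}\right) = 3 + M F^{3}$)
$g{\left(v \right)} = 64$ ($g{\left(v \right)} = \left(-8\right)^{2} = 64$)
$K{\left(-565,-651 \right)} + g{\left(S{\left(f{\left(-3 \right)} \right)} \right)} = \left(3 - 565 \left(-651\right)^{3}\right) + 64 = \left(3 - -155880364815\right) + 64 = \left(3 + 155880364815\right) + 64 = 155880364818 + 64 = 155880364882$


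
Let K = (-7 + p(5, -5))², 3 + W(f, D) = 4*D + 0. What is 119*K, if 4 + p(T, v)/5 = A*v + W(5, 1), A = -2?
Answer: 93296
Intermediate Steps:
W(f, D) = -3 + 4*D (W(f, D) = -3 + (4*D + 0) = -3 + 4*D)
p(T, v) = -15 - 10*v (p(T, v) = -20 + 5*(-2*v + (-3 + 4*1)) = -20 + 5*(-2*v + (-3 + 4)) = -20 + 5*(-2*v + 1) = -20 + 5*(1 - 2*v) = -20 + (5 - 10*v) = -15 - 10*v)
K = 784 (K = (-7 + (-15 - 10*(-5)))² = (-7 + (-15 + 50))² = (-7 + 35)² = 28² = 784)
119*K = 119*784 = 93296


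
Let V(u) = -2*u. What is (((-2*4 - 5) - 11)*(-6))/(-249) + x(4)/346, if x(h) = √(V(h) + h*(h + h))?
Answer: -48/83 + √6/173 ≈ -0.56415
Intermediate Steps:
x(h) = √(-2*h + 2*h²) (x(h) = √(-2*h + h*(h + h)) = √(-2*h + h*(2*h)) = √(-2*h + 2*h²))
(((-2*4 - 5) - 11)*(-6))/(-249) + x(4)/346 = (((-2*4 - 5) - 11)*(-6))/(-249) + (√2*√(4*(-1 + 4)))/346 = (((-8 - 5) - 11)*(-6))*(-1/249) + (√2*√(4*3))*(1/346) = ((-13 - 11)*(-6))*(-1/249) + (√2*√12)*(1/346) = -24*(-6)*(-1/249) + (√2*(2*√3))*(1/346) = 144*(-1/249) + (2*√6)*(1/346) = -48/83 + √6/173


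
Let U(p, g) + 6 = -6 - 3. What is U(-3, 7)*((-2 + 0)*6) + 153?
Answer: 333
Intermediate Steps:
U(p, g) = -15 (U(p, g) = -6 + (-6 - 3) = -6 - 9 = -15)
U(-3, 7)*((-2 + 0)*6) + 153 = -15*(-2 + 0)*6 + 153 = -(-30)*6 + 153 = -15*(-12) + 153 = 180 + 153 = 333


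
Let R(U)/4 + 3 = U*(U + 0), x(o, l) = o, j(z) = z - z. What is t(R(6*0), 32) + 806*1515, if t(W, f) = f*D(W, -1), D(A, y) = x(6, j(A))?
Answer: 1221282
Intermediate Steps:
j(z) = 0
D(A, y) = 6
R(U) = -12 + 4*U² (R(U) = -12 + 4*(U*(U + 0)) = -12 + 4*(U*U) = -12 + 4*U²)
t(W, f) = 6*f (t(W, f) = f*6 = 6*f)
t(R(6*0), 32) + 806*1515 = 6*32 + 806*1515 = 192 + 1221090 = 1221282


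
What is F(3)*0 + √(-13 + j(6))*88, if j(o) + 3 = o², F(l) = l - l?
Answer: 176*√5 ≈ 393.55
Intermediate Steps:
F(l) = 0
j(o) = -3 + o²
F(3)*0 + √(-13 + j(6))*88 = 0*0 + √(-13 + (-3 + 6²))*88 = 0 + √(-13 + (-3 + 36))*88 = 0 + √(-13 + 33)*88 = 0 + √20*88 = 0 + (2*√5)*88 = 0 + 176*√5 = 176*√5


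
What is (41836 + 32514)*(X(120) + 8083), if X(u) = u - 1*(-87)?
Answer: 616361500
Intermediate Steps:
X(u) = 87 + u (X(u) = u + 87 = 87 + u)
(41836 + 32514)*(X(120) + 8083) = (41836 + 32514)*((87 + 120) + 8083) = 74350*(207 + 8083) = 74350*8290 = 616361500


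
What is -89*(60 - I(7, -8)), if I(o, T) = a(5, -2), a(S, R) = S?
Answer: -4895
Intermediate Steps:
I(o, T) = 5
-89*(60 - I(7, -8)) = -89*(60 - 1*5) = -89*(60 - 5) = -89*55 = -4895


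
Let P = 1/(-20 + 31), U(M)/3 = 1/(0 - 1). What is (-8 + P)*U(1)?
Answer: 261/11 ≈ 23.727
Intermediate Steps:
U(M) = -3 (U(M) = 3/(0 - 1) = 3/(-1) = 3*(-1) = -3)
P = 1/11 ≈ 0.090909
(-8 + P)*U(1) = (-8 + 1/11)*(-3) = -87/11*(-3) = 261/11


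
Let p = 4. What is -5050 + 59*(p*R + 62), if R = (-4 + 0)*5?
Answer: -6112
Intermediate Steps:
R = -20 (R = -4*5 = -20)
-5050 + 59*(p*R + 62) = -5050 + 59*(4*(-20) + 62) = -5050 + 59*(-80 + 62) = -5050 + 59*(-18) = -5050 - 1062 = -6112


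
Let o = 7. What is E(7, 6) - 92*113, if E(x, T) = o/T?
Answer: -62369/6 ≈ -10395.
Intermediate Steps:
E(x, T) = 7/T
E(7, 6) - 92*113 = 7/6 - 92*113 = 7*(⅙) - 10396 = 7/6 - 10396 = -62369/6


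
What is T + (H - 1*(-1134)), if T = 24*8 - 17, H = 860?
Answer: 2169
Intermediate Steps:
T = 175 (T = 192 - 17 = 175)
T + (H - 1*(-1134)) = 175 + (860 - 1*(-1134)) = 175 + (860 + 1134) = 175 + 1994 = 2169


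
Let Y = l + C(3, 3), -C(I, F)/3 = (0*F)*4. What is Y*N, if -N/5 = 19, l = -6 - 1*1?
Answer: 665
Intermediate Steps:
C(I, F) = 0 (C(I, F) = -3*0*F*4 = -0*4 = -3*0 = 0)
l = -7 (l = -6 - 1 = -7)
N = -95 (N = -5*19 = -95)
Y = -7 (Y = -7 + 0 = -7)
Y*N = -7*(-95) = 665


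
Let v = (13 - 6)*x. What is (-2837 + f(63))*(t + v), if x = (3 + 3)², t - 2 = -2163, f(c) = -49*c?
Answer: 11308916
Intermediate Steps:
t = -2161 (t = 2 - 2163 = -2161)
x = 36 (x = 6² = 36)
v = 252 (v = (13 - 6)*36 = 7*36 = 252)
(-2837 + f(63))*(t + v) = (-2837 - 49*63)*(-2161 + 252) = (-2837 - 3087)*(-1909) = -5924*(-1909) = 11308916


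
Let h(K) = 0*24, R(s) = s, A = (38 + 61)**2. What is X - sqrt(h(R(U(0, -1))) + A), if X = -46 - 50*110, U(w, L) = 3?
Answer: -5645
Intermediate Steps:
A = 9801 (A = 99**2 = 9801)
h(K) = 0
X = -5546 (X = -46 - 5500 = -5546)
X - sqrt(h(R(U(0, -1))) + A) = -5546 - sqrt(0 + 9801) = -5546 - sqrt(9801) = -5546 - 1*99 = -5546 - 99 = -5645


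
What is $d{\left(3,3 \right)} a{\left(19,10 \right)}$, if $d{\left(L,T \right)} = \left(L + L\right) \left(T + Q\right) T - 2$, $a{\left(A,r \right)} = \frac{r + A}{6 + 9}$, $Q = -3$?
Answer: $- \frac{58}{15} \approx -3.8667$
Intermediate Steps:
$a{\left(A,r \right)} = \frac{A}{15} + \frac{r}{15}$ ($a{\left(A,r \right)} = \frac{A + r}{15} = \left(A + r\right) \frac{1}{15} = \frac{A}{15} + \frac{r}{15}$)
$d{\left(L,T \right)} = -2 + 2 L T \left(-3 + T\right)$ ($d{\left(L,T \right)} = \left(L + L\right) \left(T - 3\right) T - 2 = 2 L \left(-3 + T\right) T - 2 = 2 L T \left(-3 + T\right) - 2 = -2 + 2 L T \left(-3 + T\right)$)
$d{\left(3,3 \right)} a{\left(19,10 \right)} = \left(-2 - 18 \cdot 3 + 2 \cdot 3 \cdot 3^{2}\right) \left(\frac{1}{15} \cdot 19 + \frac{1}{15} \cdot 10\right) = \left(-2 - 54 + 2 \cdot 3 \cdot 9\right) \left(\frac{19}{15} + \frac{2}{3}\right) = \left(-2 - 54 + 54\right) \frac{29}{15} = \left(-2\right) \frac{29}{15} = - \frac{58}{15}$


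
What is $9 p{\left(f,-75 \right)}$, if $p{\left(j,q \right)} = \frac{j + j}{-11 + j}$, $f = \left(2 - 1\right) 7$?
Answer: $- \frac{63}{2} \approx -31.5$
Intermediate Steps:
$f = 7$ ($f = 1 \cdot 7 = 7$)
$p{\left(j,q \right)} = \frac{2 j}{-11 + j}$
$9 p{\left(f,-75 \right)} = 9 \cdot 2 \cdot 7 \frac{1}{-11 + 7} = 9 \cdot 2 \cdot 7 \frac{1}{-4} = 9 \cdot 2 \cdot 7 \left(- \frac{1}{4}\right) = 9 \left(- \frac{7}{2}\right) = - \frac{63}{2}$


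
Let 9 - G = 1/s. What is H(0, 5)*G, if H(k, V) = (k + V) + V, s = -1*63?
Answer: 5680/63 ≈ 90.159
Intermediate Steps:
s = -63
H(k, V) = k + 2*V (H(k, V) = (V + k) + V = k + 2*V)
G = 568/63 (G = 9 - 1/(-63) = 9 - 1*(-1/63) = 9 + 1/63 = 568/63 ≈ 9.0159)
H(0, 5)*G = (0 + 2*5)*(568/63) = (0 + 10)*(568/63) = 10*(568/63) = 5680/63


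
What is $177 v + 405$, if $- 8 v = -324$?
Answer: $\frac{15147}{2} \approx 7573.5$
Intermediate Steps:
$v = \frac{81}{2}$ ($v = \left(- \frac{1}{8}\right) \left(-324\right) = \frac{81}{2} \approx 40.5$)
$177 v + 405 = 177 \cdot \frac{81}{2} + 405 = \frac{14337}{2} + 405 = \frac{15147}{2}$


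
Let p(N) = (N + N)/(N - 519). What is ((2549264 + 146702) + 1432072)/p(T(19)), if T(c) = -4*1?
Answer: 1079481937/4 ≈ 2.6987e+8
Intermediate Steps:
T(c) = -4
p(N) = 2*N/(-519 + N) (p(N) = (2*N)/(-519 + N) = 2*N/(-519 + N))
((2549264 + 146702) + 1432072)/p(T(19)) = ((2549264 + 146702) + 1432072)/((2*(-4)/(-519 - 4))) = (2695966 + 1432072)/((2*(-4)/(-523))) = 4128038/((2*(-4)*(-1/523))) = 4128038/(8/523) = 4128038*(523/8) = 1079481937/4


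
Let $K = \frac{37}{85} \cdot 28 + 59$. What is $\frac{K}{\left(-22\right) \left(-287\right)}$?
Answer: $\frac{6051}{536690} \approx 0.011275$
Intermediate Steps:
$K = \frac{6051}{85}$ ($K = 37 \cdot \frac{1}{85} \cdot 28 + 59 = \frac{37}{85} \cdot 28 + 59 = \frac{1036}{85} + 59 = \frac{6051}{85} \approx 71.188$)
$\frac{K}{\left(-22\right) \left(-287\right)} = \frac{6051}{85 \left(\left(-22\right) \left(-287\right)\right)} = \frac{6051}{85 \cdot 6314} = \frac{6051}{85} \cdot \frac{1}{6314} = \frac{6051}{536690}$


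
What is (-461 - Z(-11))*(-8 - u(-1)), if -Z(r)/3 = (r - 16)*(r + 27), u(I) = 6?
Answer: 24598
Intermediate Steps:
Z(r) = -3*(-16 + r)*(27 + r) (Z(r) = -3*(r - 16)*(r + 27) = -3*(-16 + r)*(27 + r))
(-461 - Z(-11))*(-8 - u(-1)) = (-461 - (1296 - 33*(-11) - 3*(-11)**2))*(-8 - 1*6) = (-461 - (1296 + 363 - 3*121))*(-8 - 6) = (-461 - (1296 + 363 - 363))*(-14) = (-461 - 1*1296)*(-14) = (-461 - 1296)*(-14) = -1757*(-14) = 24598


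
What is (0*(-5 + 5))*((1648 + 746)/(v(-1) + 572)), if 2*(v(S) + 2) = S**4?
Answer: 0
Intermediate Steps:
v(S) = -2 + S**4/2
(0*(-5 + 5))*((1648 + 746)/(v(-1) + 572)) = (0*(-5 + 5))*((1648 + 746)/((-2 + (1/2)*(-1)**4) + 572)) = (0*0)*(2394/((-2 + (1/2)*1) + 572)) = 0*(2394/((-2 + 1/2) + 572)) = 0*(2394/(-3/2 + 572)) = 0*(2394/(1141/2)) = 0*(2394*(2/1141)) = 0*(684/163) = 0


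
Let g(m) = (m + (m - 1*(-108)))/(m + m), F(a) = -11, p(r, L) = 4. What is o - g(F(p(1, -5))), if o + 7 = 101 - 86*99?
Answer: -92577/11 ≈ -8416.1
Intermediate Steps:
o = -8420 (o = -7 + (101 - 86*99) = -7 + (101 - 8514) = -7 - 8413 = -8420)
g(m) = (108 + 2*m)/(2*m) (g(m) = (m + (m + 108))/((2*m)) = (m + (108 + m))*(1/(2*m)) = (108 + 2*m)*(1/(2*m)) = (108 + 2*m)/(2*m))
o - g(F(p(1, -5))) = -8420 - (54 - 11)/(-11) = -8420 - (-1)*43/11 = -8420 - 1*(-43/11) = -8420 + 43/11 = -92577/11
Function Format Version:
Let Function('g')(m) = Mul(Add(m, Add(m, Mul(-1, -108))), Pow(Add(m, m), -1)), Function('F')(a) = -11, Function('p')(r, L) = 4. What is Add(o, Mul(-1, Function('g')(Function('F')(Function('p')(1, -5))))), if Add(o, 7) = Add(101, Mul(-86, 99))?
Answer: Rational(-92577, 11) ≈ -8416.1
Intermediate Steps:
o = -8420 (o = Add(-7, Add(101, Mul(-86, 99))) = Add(-7, Add(101, -8514)) = Add(-7, -8413) = -8420)
Function('g')(m) = Mul(Rational(1, 2), Pow(m, -1), Add(108, Mul(2, m))) (Function('g')(m) = Mul(Add(m, Add(m, 108)), Pow(Mul(2, m), -1)) = Mul(Add(m, Add(108, m)), Mul(Rational(1, 2), Pow(m, -1))) = Mul(Add(108, Mul(2, m)), Mul(Rational(1, 2), Pow(m, -1))) = Mul(Rational(1, 2), Pow(m, -1), Add(108, Mul(2, m))))
Add(o, Mul(-1, Function('g')(Function('F')(Function('p')(1, -5))))) = Add(-8420, Mul(-1, Mul(Pow(-11, -1), Add(54, -11)))) = Add(-8420, Mul(-1, Mul(Rational(-1, 11), 43))) = Add(-8420, Mul(-1, Rational(-43, 11))) = Add(-8420, Rational(43, 11)) = Rational(-92577, 11)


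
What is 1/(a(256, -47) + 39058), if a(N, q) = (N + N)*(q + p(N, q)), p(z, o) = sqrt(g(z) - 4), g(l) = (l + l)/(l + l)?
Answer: 2499/37601078 - 128*I*sqrt(3)/56401617 ≈ 6.6461e-5 - 3.9308e-6*I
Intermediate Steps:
g(l) = 1 (g(l) = (2*l)/((2*l)) = (2*l)*(1/(2*l)) = 1)
p(z, o) = I*sqrt(3) (p(z, o) = sqrt(1 - 4) = sqrt(-3) = I*sqrt(3))
a(N, q) = 2*N*(q + I*sqrt(3)) (a(N, q) = (N + N)*(q + I*sqrt(3)) = (2*N)*(q + I*sqrt(3)) = 2*N*(q + I*sqrt(3)))
1/(a(256, -47) + 39058) = 1/(2*256*(-47 + I*sqrt(3)) + 39058) = 1/((-24064 + 512*I*sqrt(3)) + 39058) = 1/(14994 + 512*I*sqrt(3))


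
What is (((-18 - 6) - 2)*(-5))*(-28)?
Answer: -3640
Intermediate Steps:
(((-18 - 6) - 2)*(-5))*(-28) = ((-24 - 2)*(-5))*(-28) = -26*(-5)*(-28) = 130*(-28) = -3640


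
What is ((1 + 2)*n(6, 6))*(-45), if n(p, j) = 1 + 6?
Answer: -945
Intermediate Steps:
n(p, j) = 7
((1 + 2)*n(6, 6))*(-45) = ((1 + 2)*7)*(-45) = (3*7)*(-45) = 21*(-45) = -945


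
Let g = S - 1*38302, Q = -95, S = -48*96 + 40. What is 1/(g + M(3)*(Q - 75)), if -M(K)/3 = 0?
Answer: -1/42870 ≈ -2.3326e-5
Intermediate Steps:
M(K) = 0 (M(K) = -3*0 = 0)
S = -4568 (S = -4608 + 40 = -4568)
g = -42870 (g = -4568 - 1*38302 = -4568 - 38302 = -42870)
1/(g + M(3)*(Q - 75)) = 1/(-42870 + 0*(-95 - 75)) = 1/(-42870 + 0*(-170)) = 1/(-42870 + 0) = 1/(-42870) = -1/42870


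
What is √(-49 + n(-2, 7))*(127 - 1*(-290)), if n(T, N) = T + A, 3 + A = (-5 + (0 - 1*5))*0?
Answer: 1251*I*√6 ≈ 3064.3*I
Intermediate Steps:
A = -3 (A = -3 + (-5 + (0 - 1*5))*0 = -3 + (-5 + (0 - 5))*0 = -3 + (-5 - 5)*0 = -3 - 10*0 = -3 + 0 = -3)
n(T, N) = -3 + T (n(T, N) = T - 3 = -3 + T)
√(-49 + n(-2, 7))*(127 - 1*(-290)) = √(-49 + (-3 - 2))*(127 - 1*(-290)) = √(-49 - 5)*(127 + 290) = √(-54)*417 = (3*I*√6)*417 = 1251*I*√6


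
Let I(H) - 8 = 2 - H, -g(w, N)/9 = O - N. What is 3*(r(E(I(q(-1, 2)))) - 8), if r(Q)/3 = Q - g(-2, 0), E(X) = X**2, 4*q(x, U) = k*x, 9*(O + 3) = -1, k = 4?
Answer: 813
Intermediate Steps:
O = -28/9 (O = -3 + (1/9)*(-1) = -3 - 1/9 = -28/9 ≈ -3.1111)
q(x, U) = x (q(x, U) = (4*x)/4 = x)
g(w, N) = 28 + 9*N (g(w, N) = -9*(-28/9 - N) = 28 + 9*N)
I(H) = 10 - H (I(H) = 8 + (2 - H) = 10 - H)
r(Q) = -84 + 3*Q (r(Q) = 3*(Q - (28 + 9*0)) = 3*(Q - (28 + 0)) = 3*(Q - 1*28) = 3*(Q - 28) = 3*(-28 + Q) = -84 + 3*Q)
3*(r(E(I(q(-1, 2)))) - 8) = 3*((-84 + 3*(10 - 1*(-1))**2) - 8) = 3*((-84 + 3*(10 + 1)**2) - 8) = 3*((-84 + 3*11**2) - 8) = 3*((-84 + 3*121) - 8) = 3*((-84 + 363) - 8) = 3*(279 - 8) = 3*271 = 813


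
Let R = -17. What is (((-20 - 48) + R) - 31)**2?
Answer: 13456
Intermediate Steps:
(((-20 - 48) + R) - 31)**2 = (((-20 - 48) - 17) - 31)**2 = ((-68 - 17) - 31)**2 = (-85 - 31)**2 = (-116)**2 = 13456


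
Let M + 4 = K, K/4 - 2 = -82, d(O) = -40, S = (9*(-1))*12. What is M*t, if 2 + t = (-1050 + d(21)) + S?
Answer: 388800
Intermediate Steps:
S = -108 (S = -9*12 = -108)
K = -320 (K = 8 + 4*(-82) = 8 - 328 = -320)
M = -324 (M = -4 - 320 = -324)
t = -1200 (t = -2 + ((-1050 - 40) - 108) = -2 + (-1090 - 108) = -2 - 1198 = -1200)
M*t = -324*(-1200) = 388800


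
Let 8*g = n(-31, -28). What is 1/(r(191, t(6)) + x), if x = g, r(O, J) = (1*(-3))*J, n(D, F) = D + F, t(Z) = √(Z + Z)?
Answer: 472/3431 - 384*√3/3431 ≈ -0.056283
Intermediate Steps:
t(Z) = √2*√Z (t(Z) = √(2*Z) = √2*√Z)
r(O, J) = -3*J
g = -59/8 (g = (-31 - 28)/8 = (⅛)*(-59) = -59/8 ≈ -7.3750)
x = -59/8 ≈ -7.3750
1/(r(191, t(6)) + x) = 1/(-3*√2*√6 - 59/8) = 1/(-6*√3 - 59/8) = 1/(-59/8 - 6*√3)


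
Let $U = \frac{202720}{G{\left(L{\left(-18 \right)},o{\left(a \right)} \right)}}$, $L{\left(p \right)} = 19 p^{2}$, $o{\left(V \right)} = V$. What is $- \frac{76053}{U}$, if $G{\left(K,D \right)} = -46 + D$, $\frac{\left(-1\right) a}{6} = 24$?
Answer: $\frac{1445007}{20272} \approx 71.281$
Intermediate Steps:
$a = -144$ ($a = \left(-6\right) 24 = -144$)
$U = - \frac{20272}{19}$ ($U = \frac{202720}{-46 - 144} = \frac{202720}{-190} = 202720 \left(- \frac{1}{190}\right) = - \frac{20272}{19} \approx -1066.9$)
$- \frac{76053}{U} = - \frac{76053}{- \frac{20272}{19}} = \left(-76053\right) \left(- \frac{19}{20272}\right) = \frac{1445007}{20272}$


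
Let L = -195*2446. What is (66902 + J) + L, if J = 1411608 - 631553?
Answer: 369987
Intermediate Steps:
L = -476970
J = 780055
(66902 + J) + L = (66902 + 780055) - 476970 = 846957 - 476970 = 369987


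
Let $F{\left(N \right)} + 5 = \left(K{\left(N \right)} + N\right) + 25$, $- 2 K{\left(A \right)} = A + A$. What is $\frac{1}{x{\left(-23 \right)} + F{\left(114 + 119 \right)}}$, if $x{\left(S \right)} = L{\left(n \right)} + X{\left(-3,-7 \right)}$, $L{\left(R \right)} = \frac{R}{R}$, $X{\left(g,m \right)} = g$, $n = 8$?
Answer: $\frac{1}{18} \approx 0.055556$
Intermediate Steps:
$K{\left(A \right)} = - A$ ($K{\left(A \right)} = - \frac{A + A}{2} = - \frac{2 A}{2} = - A$)
$L{\left(R \right)} = 1$
$F{\left(N \right)} = 20$ ($F{\left(N \right)} = -5 + \left(\left(- N + N\right) + 25\right) = -5 + \left(0 + 25\right) = -5 + 25 = 20$)
$x{\left(S \right)} = -2$ ($x{\left(S \right)} = 1 - 3 = -2$)
$\frac{1}{x{\left(-23 \right)} + F{\left(114 + 119 \right)}} = \frac{1}{-2 + 20} = \frac{1}{18}$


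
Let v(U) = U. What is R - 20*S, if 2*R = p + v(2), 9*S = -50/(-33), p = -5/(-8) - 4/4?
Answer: -12139/4752 ≈ -2.5545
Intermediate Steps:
p = -3/8 (p = -5*(-1/8) - 4*1/4 = 5/8 - 1 = -3/8 ≈ -0.37500)
S = 50/297 (S = (-50/(-33))/9 = (-50*(-1/33))/9 = (1/9)*(50/33) = 50/297 ≈ 0.16835)
R = 13/16 (R = (-3/8 + 2)/2 = (1/2)*(13/8) = 13/16 ≈ 0.81250)
R - 20*S = 13/16 - 20*50/297 = 13/16 - 1000/297 = -12139/4752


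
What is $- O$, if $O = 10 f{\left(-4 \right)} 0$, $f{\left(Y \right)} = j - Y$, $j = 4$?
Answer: $0$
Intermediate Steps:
$f{\left(Y \right)} = 4 - Y$
$O = 0$ ($O = 10 \left(4 - -4\right) 0 = 10 \left(4 + 4\right) 0 = 10 \cdot 8 \cdot 0 = 80 \cdot 0 = 0$)
$- O = \left(-1\right) 0 = 0$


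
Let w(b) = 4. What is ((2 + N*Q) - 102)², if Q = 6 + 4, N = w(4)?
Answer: 3600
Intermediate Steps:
N = 4
Q = 10
((2 + N*Q) - 102)² = ((2 + 4*10) - 102)² = ((2 + 40) - 102)² = (42 - 102)² = (-60)² = 3600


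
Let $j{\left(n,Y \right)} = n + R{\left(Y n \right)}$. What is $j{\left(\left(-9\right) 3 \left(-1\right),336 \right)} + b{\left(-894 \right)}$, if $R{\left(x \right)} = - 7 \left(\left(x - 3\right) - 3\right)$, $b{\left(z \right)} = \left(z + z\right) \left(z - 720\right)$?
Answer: $2822397$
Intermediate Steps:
$b{\left(z \right)} = 2 z \left(-720 + z\right)$
$R{\left(x \right)} = 42 - 7 x$ ($R{\left(x \right)} = - 7 \left(\left(-3 + x\right) - 3\right) = - 7 \left(-6 + x\right) = 42 - 7 x$)
$j{\left(n,Y \right)} = 42 + n - 7 Y n$ ($j{\left(n,Y \right)} = n - \left(-42 + 7 Y n\right) = 42 + n - 7 Y n$)
$j{\left(\left(-9\right) 3 \left(-1\right),336 \right)} + b{\left(-894 \right)} = \left(42 + \left(-9\right) 3 \left(-1\right) - 2352 \left(-9\right) 3 \left(-1\right)\right) + 2 \left(-894\right) \left(-720 - 894\right) = \left(42 - -27 - 2352 \left(\left(-27\right) \left(-1\right)\right)\right) + 2 \left(-894\right) \left(-1614\right) = \left(42 + 27 - 2352 \cdot 27\right) + 2885832 = \left(42 + 27 - 63504\right) + 2885832 = -63435 + 2885832 = 2822397$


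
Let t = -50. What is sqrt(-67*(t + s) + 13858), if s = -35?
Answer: sqrt(19553) ≈ 139.83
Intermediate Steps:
sqrt(-67*(t + s) + 13858) = sqrt(-67*(-50 - 35) + 13858) = sqrt(-67*(-85) + 13858) = sqrt(5695 + 13858) = sqrt(19553)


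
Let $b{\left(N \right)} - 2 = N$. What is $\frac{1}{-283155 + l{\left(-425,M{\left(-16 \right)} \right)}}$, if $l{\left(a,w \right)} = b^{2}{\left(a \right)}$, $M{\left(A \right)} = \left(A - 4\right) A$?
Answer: $- \frac{1}{104226} \approx -9.5945 \cdot 10^{-6}$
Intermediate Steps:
$M{\left(A \right)} = A \left(-4 + A\right)$ ($M{\left(A \right)} = \left(-4 + A\right) A = A \left(-4 + A\right)$)
$b{\left(N \right)} = 2 + N$
$l{\left(a,w \right)} = \left(2 + a\right)^{2}$
$\frac{1}{-283155 + l{\left(-425,M{\left(-16 \right)} \right)}} = \frac{1}{-283155 + \left(2 - 425\right)^{2}} = \frac{1}{-283155 + \left(-423\right)^{2}} = \frac{1}{-283155 + 178929} = \frac{1}{-104226} = - \frac{1}{104226}$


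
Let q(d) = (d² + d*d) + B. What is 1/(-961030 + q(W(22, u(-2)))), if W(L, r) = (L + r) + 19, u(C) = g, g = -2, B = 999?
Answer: -1/956989 ≈ -1.0449e-6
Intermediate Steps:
u(C) = -2
W(L, r) = 19 + L + r
q(d) = 999 + 2*d² (q(d) = (d² + d*d) + 999 = (d² + d²) + 999 = 2*d² + 999 = 999 + 2*d²)
1/(-961030 + q(W(22, u(-2)))) = 1/(-961030 + (999 + 2*(19 + 22 - 2)²)) = 1/(-961030 + (999 + 2*39²)) = 1/(-961030 + (999 + 2*1521)) = 1/(-961030 + (999 + 3042)) = 1/(-961030 + 4041) = 1/(-956989) = -1/956989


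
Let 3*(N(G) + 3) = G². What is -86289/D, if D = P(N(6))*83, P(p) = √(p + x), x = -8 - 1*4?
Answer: 28763*I*√3/83 ≈ 600.23*I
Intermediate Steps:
x = -12 (x = -8 - 4 = -12)
N(G) = -3 + G²/3
P(p) = √(-12 + p) (P(p) = √(p - 12) = √(-12 + p))
D = 83*I*√3 (D = √(-12 + (-3 + (⅓)*6²))*83 = √(-12 + (-3 + (⅓)*36))*83 = √(-12 + (-3 + 12))*83 = √(-12 + 9)*83 = √(-3)*83 = (I*√3)*83 = 83*I*√3 ≈ 143.76*I)
-86289/D = -86289*(-I*√3/249) = -(-28763)*I*√3/83 = 28763*I*√3/83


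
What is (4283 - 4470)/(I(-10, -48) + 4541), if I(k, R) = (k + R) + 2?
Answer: -187/4485 ≈ -0.041695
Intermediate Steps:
I(k, R) = 2 + R + k (I(k, R) = (R + k) + 2 = 2 + R + k)
(4283 - 4470)/(I(-10, -48) + 4541) = (4283 - 4470)/((2 - 48 - 10) + 4541) = -187/(-56 + 4541) = -187/4485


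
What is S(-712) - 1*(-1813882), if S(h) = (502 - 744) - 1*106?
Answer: 1813534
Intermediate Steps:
S(h) = -348 (S(h) = -242 - 106 = -348)
S(-712) - 1*(-1813882) = -348 - 1*(-1813882) = -348 + 1813882 = 1813534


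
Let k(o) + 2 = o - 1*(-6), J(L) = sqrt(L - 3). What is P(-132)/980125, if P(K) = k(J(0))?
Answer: 4/980125 + I*sqrt(3)/980125 ≈ 4.0811e-6 + 1.7672e-6*I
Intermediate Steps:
J(L) = sqrt(-3 + L)
k(o) = 4 + o (k(o) = -2 + (o - 1*(-6)) = -2 + (o + 6) = -2 + (6 + o) = 4 + o)
P(K) = 4 + I*sqrt(3) (P(K) = 4 + sqrt(-3 + 0) = 4 + sqrt(-3) = 4 + I*sqrt(3))
P(-132)/980125 = (4 + I*sqrt(3))/980125 = (4 + I*sqrt(3))*(1/980125) = 4/980125 + I*sqrt(3)/980125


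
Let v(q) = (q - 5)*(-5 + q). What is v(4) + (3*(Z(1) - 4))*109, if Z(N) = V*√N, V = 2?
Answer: -653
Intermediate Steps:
v(q) = (-5 + q)² (v(q) = (-5 + q)*(-5 + q) = (-5 + q)²)
Z(N) = 2*√N
v(4) + (3*(Z(1) - 4))*109 = (-5 + 4)² + (3*(2*√1 - 4))*109 = (-1)² + (3*(2*1 - 4))*109 = 1 + (3*(2 - 4))*109 = 1 + (3*(-2))*109 = 1 - 6*109 = 1 - 654 = -653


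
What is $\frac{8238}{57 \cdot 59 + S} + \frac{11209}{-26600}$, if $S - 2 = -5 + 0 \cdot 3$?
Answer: $\frac{15431}{7600} \approx 2.0304$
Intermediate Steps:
$S = -3$ ($S = 2 + \left(-5 + 0 \cdot 3\right) = 2 + \left(-5 + 0\right) = 2 - 5 = -3$)
$\frac{8238}{57 \cdot 59 + S} + \frac{11209}{-26600} = \frac{8238}{57 \cdot 59 - 3} + \frac{11209}{-26600} = \frac{8238}{3363 - 3} + 11209 \left(- \frac{1}{26600}\right) = \frac{8238}{3360} - \frac{11209}{26600} = 8238 \cdot \frac{1}{3360} - \frac{11209}{26600} = \frac{1373}{560} - \frac{11209}{26600} = \frac{15431}{7600}$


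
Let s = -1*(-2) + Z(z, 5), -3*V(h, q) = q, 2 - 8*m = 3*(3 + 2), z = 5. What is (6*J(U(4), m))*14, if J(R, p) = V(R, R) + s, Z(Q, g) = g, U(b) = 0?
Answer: 588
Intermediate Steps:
m = -13/8 (m = ¼ - 3*(3 + 2)/8 = ¼ - 3*5/8 = ¼ - ⅛*15 = ¼ - 15/8 = -13/8 ≈ -1.6250)
V(h, q) = -q/3
s = 7 (s = -1*(-2) + 5 = 2 + 5 = 7)
J(R, p) = 7 - R/3 (J(R, p) = -R/3 + 7 = 7 - R/3)
(6*J(U(4), m))*14 = (6*(7 - ⅓*0))*14 = (6*(7 + 0))*14 = (6*7)*14 = 42*14 = 588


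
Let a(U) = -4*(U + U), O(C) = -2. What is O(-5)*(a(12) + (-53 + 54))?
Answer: 190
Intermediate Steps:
a(U) = -8*U
O(-5)*(a(12) + (-53 + 54)) = -2*(-8*12 + (-53 + 54)) = -2*(-96 + 1) = -2*(-95) = 190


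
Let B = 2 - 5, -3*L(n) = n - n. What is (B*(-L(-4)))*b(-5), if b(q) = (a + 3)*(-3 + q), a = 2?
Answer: 0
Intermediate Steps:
L(n) = 0 (L(n) = -(n - n)/3 = -⅓*0 = 0)
b(q) = -15 + 5*q (b(q) = (2 + 3)*(-3 + q) = 5*(-3 + q) = -15 + 5*q)
B = -3
(B*(-L(-4)))*b(-5) = (-(-3)*0)*(-15 + 5*(-5)) = (-3*0)*(-15 - 25) = 0*(-40) = 0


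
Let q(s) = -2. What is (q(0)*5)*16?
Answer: -160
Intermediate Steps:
(q(0)*5)*16 = -2*5*16 = -10*16 = -160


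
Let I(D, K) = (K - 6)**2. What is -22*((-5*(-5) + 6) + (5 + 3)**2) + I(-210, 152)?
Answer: 19226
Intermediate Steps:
I(D, K) = (-6 + K)**2
-22*((-5*(-5) + 6) + (5 + 3)**2) + I(-210, 152) = -22*((-5*(-5) + 6) + (5 + 3)**2) + (-6 + 152)**2 = -22*((25 + 6) + 8**2) + 146**2 = -22*(31 + 64) + 21316 = -22*95 + 21316 = -2090 + 21316 = 19226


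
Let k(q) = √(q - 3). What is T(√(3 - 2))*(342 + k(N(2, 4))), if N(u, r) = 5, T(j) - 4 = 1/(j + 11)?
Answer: 2793/2 + 49*√2/12 ≈ 1402.3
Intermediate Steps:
T(j) = 4 + 1/(11 + j) (T(j) = 4 + 1/(j + 11) = 4 + 1/(11 + j))
k(q) = √(-3 + q)
T(√(3 - 2))*(342 + k(N(2, 4))) = ((45 + 4*√(3 - 2))/(11 + √(3 - 2)))*(342 + √(-3 + 5)) = ((45 + 4*√1)/(11 + √1))*(342 + √2) = ((45 + 4*1)/(11 + 1))*(342 + √2) = ((45 + 4)/12)*(342 + √2) = ((1/12)*49)*(342 + √2) = 49*(342 + √2)/12 = 2793/2 + 49*√2/12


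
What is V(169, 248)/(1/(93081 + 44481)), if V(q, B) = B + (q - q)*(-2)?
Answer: 34115376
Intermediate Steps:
V(q, B) = B (V(q, B) = B + 0*(-2) = B + 0 = B)
V(169, 248)/(1/(93081 + 44481)) = 248/(1/(93081 + 44481)) = 248/(1/137562) = 248*137562 = 34115376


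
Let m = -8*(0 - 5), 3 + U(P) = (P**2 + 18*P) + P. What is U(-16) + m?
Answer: -11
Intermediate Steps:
U(P) = -3 + P**2 + 19*P (U(P) = -3 + ((P**2 + 18*P) + P) = -3 + (P**2 + 19*P) = -3 + P**2 + 19*P)
m = 40 (m = -8*(-5) = 40)
U(-16) + m = (-3 + (-16)**2 + 19*(-16)) + 40 = (-3 + 256 - 304) + 40 = -51 + 40 = -11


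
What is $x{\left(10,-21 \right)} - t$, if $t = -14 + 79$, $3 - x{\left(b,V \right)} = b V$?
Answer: $148$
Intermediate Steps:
$x{\left(b,V \right)} = 3 - V b$ ($x{\left(b,V \right)} = 3 - b V = 3 - V b$)
$t = 65$
$x{\left(10,-21 \right)} - t = \left(3 - \left(-21\right) 10\right) - 65 = \left(3 + 210\right) - 65 = 213 - 65 = 148$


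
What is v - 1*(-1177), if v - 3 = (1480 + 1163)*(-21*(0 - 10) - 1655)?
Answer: -3817955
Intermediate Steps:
v = -3819132 (v = 3 + (1480 + 1163)*(-21*(0 - 10) - 1655) = 3 + 2643*(-21*(-10) - 1655) = 3 + 2643*(210 - 1655) = 3 + 2643*(-1445) = 3 - 3819135 = -3819132)
v - 1*(-1177) = -3819132 - 1*(-1177) = -3819132 + 1177 = -3817955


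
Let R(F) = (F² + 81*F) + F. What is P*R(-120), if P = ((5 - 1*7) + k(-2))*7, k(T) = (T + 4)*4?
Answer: 191520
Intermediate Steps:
R(F) = F² + 82*F
k(T) = 16 + 4*T (k(T) = (4 + T)*4 = 16 + 4*T)
P = 42 (P = ((5 - 1*7) + (16 + 4*(-2)))*7 = ((5 - 7) + (16 - 8))*7 = (-2 + 8)*7 = 6*7 = 42)
P*R(-120) = 42*(-120*(82 - 120)) = 42*(-120*(-38)) = 42*4560 = 191520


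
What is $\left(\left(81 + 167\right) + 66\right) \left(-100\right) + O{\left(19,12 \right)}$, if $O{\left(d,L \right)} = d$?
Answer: $-31381$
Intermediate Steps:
$\left(\left(81 + 167\right) + 66\right) \left(-100\right) + O{\left(19,12 \right)} = \left(\left(81 + 167\right) + 66\right) \left(-100\right) + 19 = \left(248 + 66\right) \left(-100\right) + 19 = 314 \left(-100\right) + 19 = -31400 + 19 = -31381$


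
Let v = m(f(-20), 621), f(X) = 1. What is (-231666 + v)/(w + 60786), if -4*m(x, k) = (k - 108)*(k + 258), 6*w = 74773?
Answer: -4132773/878978 ≈ -4.7018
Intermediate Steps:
w = 74773/6 (w = (⅙)*74773 = 74773/6 ≈ 12462.)
m(x, k) = -(-108 + k)*(258 + k)/4 (m(x, k) = -(k - 108)*(k + 258)/4 = -(-108 + k)*(258 + k)/4)
v = -450927/4 (v = 6966 - 75/2*621 - ¼*621² = 6966 - 46575/2 - ¼*385641 = 6966 - 46575/2 - 385641/4 = -450927/4 ≈ -1.1273e+5)
(-231666 + v)/(w + 60786) = (-231666 - 450927/4)/(74773/6 + 60786) = -1377591/(4*439489/6) = -1377591/4*6/439489 = -4132773/878978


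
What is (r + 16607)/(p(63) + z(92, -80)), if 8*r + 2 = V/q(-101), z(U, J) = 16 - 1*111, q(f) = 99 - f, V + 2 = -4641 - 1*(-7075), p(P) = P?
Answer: -1660827/3200 ≈ -519.01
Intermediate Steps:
V = 2432 (V = -2 + (-4641 - 1*(-7075)) = -2 + (-4641 + 7075) = -2 + 2434 = 2432)
z(U, J) = -95 (z(U, J) = 16 - 111 = -95)
r = 127/100 (r = -1/4 + (2432/(99 - 1*(-101)))/8 = -1/4 + (2432/(99 + 101))/8 = -1/4 + (2432/200)/8 = -1/4 + (2432*(1/200))/8 = -1/4 + (1/8)*(304/25) = -1/4 + 38/25 = 127/100 ≈ 1.2700)
(r + 16607)/(p(63) + z(92, -80)) = (127/100 + 16607)/(63 - 95) = (1660827/100)/(-32) = (1660827/100)*(-1/32) = -1660827/3200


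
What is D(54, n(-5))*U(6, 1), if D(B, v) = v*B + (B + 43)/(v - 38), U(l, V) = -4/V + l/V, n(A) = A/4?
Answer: -21971/157 ≈ -139.94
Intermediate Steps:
n(A) = A/4 (n(A) = A*(¼) = A/4)
D(B, v) = B*v + (43 + B)/(-38 + v)
D(54, n(-5))*U(6, 1) = ((43 + 54 + 54*((¼)*(-5))² - 38*54*(¼)*(-5))/(-38 + (¼)*(-5)))*((-4 + 6)/1) = ((43 + 54 + 54*(-5/4)² - 38*54*(-5/4))/(-38 - 5/4))*(1*2) = ((43 + 54 + 54*(25/16) + 2565)/(-157/4))*2 = -4*(43 + 54 + 675/8 + 2565)/157*2 = -4/157*21971/8*2 = -21971/314*2 = -21971/157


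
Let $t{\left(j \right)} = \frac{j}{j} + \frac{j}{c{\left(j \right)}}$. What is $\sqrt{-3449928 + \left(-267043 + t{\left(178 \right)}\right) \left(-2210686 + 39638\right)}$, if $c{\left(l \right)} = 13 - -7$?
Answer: $\frac{2 \sqrt{3623363923505}}{5} \approx 7.6141 \cdot 10^{5}$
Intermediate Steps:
$c{\left(l \right)} = 20$ ($c{\left(l \right)} = 13 + 7 = 20$)
$t{\left(j \right)} = 1 + \frac{j}{20}$ ($t{\left(j \right)} = \frac{j}{j} + \frac{j}{20} = 1 + j \frac{1}{20} = 1 + \frac{j}{20}$)
$\sqrt{-3449928 + \left(-267043 + t{\left(178 \right)}\right) \left(-2210686 + 39638\right)} = \sqrt{-3449928 + \left(-267043 + \left(1 + \frac{1}{20} \cdot 178\right)\right) \left(-2210686 + 39638\right)} = \sqrt{-3449928 + \left(-267043 + \left(1 + \frac{89}{10}\right)\right) \left(-2171048\right)} = \sqrt{-3449928 + \left(-267043 + \frac{99}{10}\right) \left(-2171048\right)} = \sqrt{-3449928 - - \frac{2898708388444}{5}} = \sqrt{-3449928 + \frac{2898708388444}{5}} = \sqrt{\frac{2898691138804}{5}} = \frac{2 \sqrt{3623363923505}}{5}$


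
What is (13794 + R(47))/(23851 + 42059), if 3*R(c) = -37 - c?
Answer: 6883/32955 ≈ 0.20886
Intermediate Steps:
R(c) = -37/3 - c/3 (R(c) = (-37 - c)/3 = -37/3 - c/3)
(13794 + R(47))/(23851 + 42059) = (13794 + (-37/3 - ⅓*47))/(23851 + 42059) = (13794 + (-37/3 - 47/3))/65910 = (13794 - 28)*(1/65910) = 13766*(1/65910) = 6883/32955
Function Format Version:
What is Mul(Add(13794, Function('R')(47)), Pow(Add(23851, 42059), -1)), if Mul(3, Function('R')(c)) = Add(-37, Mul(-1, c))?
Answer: Rational(6883, 32955) ≈ 0.20886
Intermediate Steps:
Function('R')(c) = Add(Rational(-37, 3), Mul(Rational(-1, 3), c)) (Function('R')(c) = Mul(Rational(1, 3), Add(-37, Mul(-1, c))) = Add(Rational(-37, 3), Mul(Rational(-1, 3), c)))
Mul(Add(13794, Function('R')(47)), Pow(Add(23851, 42059), -1)) = Mul(Add(13794, Add(Rational(-37, 3), Mul(Rational(-1, 3), 47))), Pow(Add(23851, 42059), -1)) = Mul(Add(13794, Add(Rational(-37, 3), Rational(-47, 3))), Pow(65910, -1)) = Mul(Add(13794, -28), Rational(1, 65910)) = Mul(13766, Rational(1, 65910)) = Rational(6883, 32955)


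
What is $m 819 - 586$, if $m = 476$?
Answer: $389258$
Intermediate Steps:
$m 819 - 586 = 476 \cdot 819 - 586 = 389844 - 586 = 389258$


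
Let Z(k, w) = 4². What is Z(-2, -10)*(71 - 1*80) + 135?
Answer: -9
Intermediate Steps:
Z(k, w) = 16
Z(-2, -10)*(71 - 1*80) + 135 = 16*(71 - 1*80) + 135 = 16*(71 - 80) + 135 = 16*(-9) + 135 = -144 + 135 = -9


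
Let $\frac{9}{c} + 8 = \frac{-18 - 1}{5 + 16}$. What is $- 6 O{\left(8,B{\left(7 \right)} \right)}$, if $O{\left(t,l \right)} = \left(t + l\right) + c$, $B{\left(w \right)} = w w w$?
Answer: $- \frac{392688}{187} \approx -2099.9$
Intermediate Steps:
$B{\left(w \right)} = w^{3}$ ($B{\left(w \right)} = w^{2} w = w^{3}$)
$c = - \frac{189}{187}$ ($c = \frac{9}{-8 + \frac{-18 - 1}{5 + 16}} = \frac{9}{-8 - \frac{19}{21}} = \frac{9}{- \frac{187}{21}} = 9 \left(- \frac{21}{187}\right) = - \frac{189}{187} \approx -1.0107$)
$O{\left(t,l \right)} = - \frac{189}{187} + l + t$ ($O{\left(t,l \right)} = \left(t + l\right) - \frac{189}{187} = \left(l + t\right) - \frac{189}{187} = - \frac{189}{187} + l + t$)
$- 6 O{\left(8,B{\left(7 \right)} \right)} = - 6 \left(- \frac{189}{187} + 7^{3} + 8\right) = - 6 \left(- \frac{189}{187} + 343 + 8\right) = \left(-6\right) \frac{65448}{187} = - \frac{392688}{187}$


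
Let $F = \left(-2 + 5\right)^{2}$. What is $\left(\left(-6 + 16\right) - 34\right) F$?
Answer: $-216$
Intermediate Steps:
$F = 9$ ($F = 3^{2} = 9$)
$\left(\left(-6 + 16\right) - 34\right) F = \left(\left(-6 + 16\right) - 34\right) 9 = \left(10 - 34\right) 9 = \left(-24\right) 9 = -216$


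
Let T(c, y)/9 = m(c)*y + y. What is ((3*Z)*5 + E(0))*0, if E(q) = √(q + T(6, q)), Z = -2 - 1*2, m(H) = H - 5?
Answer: 0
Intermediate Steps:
m(H) = -5 + H
Z = -4 (Z = -2 - 2 = -4)
T(c, y) = 9*y + 9*y*(-5 + c) (T(c, y) = 9*((-5 + c)*y + y) = 9*(y*(-5 + c) + y) = 9*(y + y*(-5 + c)) = 9*y + 9*y*(-5 + c))
E(q) = √19*√q (E(q) = √(q + 9*q*(-4 + 6)) = √(q + 9*q*2) = √(q + 18*q) = √(19*q) = √19*√q)
((3*Z)*5 + E(0))*0 = ((3*(-4))*5 + √19*√0)*0 = (-12*5 + √19*0)*0 = (-60 + 0)*0 = -60*0 = 0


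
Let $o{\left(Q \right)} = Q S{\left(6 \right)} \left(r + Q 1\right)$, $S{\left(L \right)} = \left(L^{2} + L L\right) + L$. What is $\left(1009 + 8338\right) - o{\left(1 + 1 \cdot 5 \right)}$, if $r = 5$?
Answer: $4199$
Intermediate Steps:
$S{\left(L \right)} = L + 2 L^{2}$ ($S{\left(L \right)} = \left(L^{2} + L^{2}\right) + L = 2 L^{2} + L = L + 2 L^{2}$)
$o{\left(Q \right)} = 78 Q \left(5 + Q\right)$ ($o{\left(Q \right)} = Q 6 \left(1 + 2 \cdot 6\right) \left(5 + Q 1\right) = Q 6 \left(1 + 12\right) \left(5 + Q\right) = Q 6 \cdot 13 \left(5 + Q\right) = Q 78 \left(5 + Q\right) = 78 Q \left(5 + Q\right)$)
$\left(1009 + 8338\right) - o{\left(1 + 1 \cdot 5 \right)} = \left(1009 + 8338\right) - 78 \left(1 + 1 \cdot 5\right) \left(5 + \left(1 + 1 \cdot 5\right)\right) = 9347 - 78 \left(1 + 5\right) \left(5 + \left(1 + 5\right)\right) = 9347 - 78 \cdot 6 \left(5 + 6\right) = 9347 - 78 \cdot 6 \cdot 11 = 9347 - 5148 = 4199$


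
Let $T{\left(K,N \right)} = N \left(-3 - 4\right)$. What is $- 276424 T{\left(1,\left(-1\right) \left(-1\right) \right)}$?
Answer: $1934968$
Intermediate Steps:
$T{\left(K,N \right)} = - 7 N$ ($T{\left(K,N \right)} = N \left(-7\right) = - 7 N$)
$- 276424 T{\left(1,\left(-1\right) \left(-1\right) \right)} = - 276424 \left(- 7 \left(\left(-1\right) \left(-1\right)\right)\right) = - 276424 \left(\left(-7\right) 1\right) = \left(-276424\right) \left(-7\right) = 1934968$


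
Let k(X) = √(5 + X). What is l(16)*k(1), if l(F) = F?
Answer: 16*√6 ≈ 39.192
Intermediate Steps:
l(16)*k(1) = 16*√(5 + 1) = 16*√6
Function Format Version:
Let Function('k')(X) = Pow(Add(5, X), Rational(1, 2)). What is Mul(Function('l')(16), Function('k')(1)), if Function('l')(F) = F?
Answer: Mul(16, Pow(6, Rational(1, 2))) ≈ 39.192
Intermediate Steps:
Mul(Function('l')(16), Function('k')(1)) = Mul(16, Pow(Add(5, 1), Rational(1, 2))) = Mul(16, Pow(6, Rational(1, 2)))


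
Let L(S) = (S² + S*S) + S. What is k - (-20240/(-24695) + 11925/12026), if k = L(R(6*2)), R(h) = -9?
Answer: 816370229/5399674 ≈ 151.19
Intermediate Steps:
L(S) = S + 2*S² (L(S) = (S² + S²) + S = 2*S² + S = S + 2*S²)
k = 153 (k = -9*(1 + 2*(-9)) = -9*(1 - 18) = -9*(-17) = 153)
k - (-20240/(-24695) + 11925/12026) = 153 - (-20240/(-24695) + 11925/12026) = 153 - (-20240*(-1/24695) + 11925*(1/12026)) = 153 - (368/449 + 11925/12026) = 153 - 1*9779893/5399674 = 153 - 9779893/5399674 = 816370229/5399674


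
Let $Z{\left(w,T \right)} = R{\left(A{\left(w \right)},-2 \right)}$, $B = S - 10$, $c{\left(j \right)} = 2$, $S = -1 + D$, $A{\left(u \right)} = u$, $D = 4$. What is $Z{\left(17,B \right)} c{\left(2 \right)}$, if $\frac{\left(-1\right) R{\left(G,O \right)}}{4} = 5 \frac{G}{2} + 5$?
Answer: $-380$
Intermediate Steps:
$R{\left(G,O \right)} = -20 - 10 G$ ($R{\left(G,O \right)} = - 4 \left(5 \frac{G}{2} + 5\right) = - 4 \left(\frac{5 G}{2} + 5\right) = - 4 \left(5 + \frac{5 G}{2}\right) = -20 - 10 G$)
$S = 3$ ($S = -1 + 4 = 3$)
$B = -7$ ($B = 3 - 10 = -7$)
$Z{\left(w,T \right)} = -20 - 10 w$
$Z{\left(17,B \right)} c{\left(2 \right)} = \left(-20 - 170\right) 2 = \left(-190\right) 2 = -380$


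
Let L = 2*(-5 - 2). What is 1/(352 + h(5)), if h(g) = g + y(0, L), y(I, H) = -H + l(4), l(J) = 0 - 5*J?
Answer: 1/351 ≈ 0.0028490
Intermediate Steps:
l(J) = -5*J
L = -14 (L = 2*(-7) = -14)
y(I, H) = -20 - H (y(I, H) = -H - 5*4 = -H - 20 = -20 - H)
h(g) = -6 + g (h(g) = g + (-20 - 1*(-14)) = g + (-20 + 14) = g - 6 = -6 + g)
1/(352 + h(5)) = 1/(352 + (-6 + 5)) = 1/(352 - 1) = 1/351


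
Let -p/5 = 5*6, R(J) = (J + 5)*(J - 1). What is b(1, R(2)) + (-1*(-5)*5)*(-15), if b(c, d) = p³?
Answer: -3375375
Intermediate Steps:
R(J) = (-1 + J)*(5 + J) (R(J) = (5 + J)*(-1 + J) = (-1 + J)*(5 + J))
p = -150 (p = -25*6 = -5*30 = -150)
b(c, d) = -3375000 (b(c, d) = (-150)³ = -3375000)
b(1, R(2)) + (-1*(-5)*5)*(-15) = -3375000 + (-1*(-5)*5)*(-15) = -3375000 + (5*5)*(-15) = -3375000 + 25*(-15) = -3375000 - 375 = -3375375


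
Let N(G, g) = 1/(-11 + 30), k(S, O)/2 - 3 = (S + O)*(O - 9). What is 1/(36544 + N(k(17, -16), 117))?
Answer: 19/694337 ≈ 2.7364e-5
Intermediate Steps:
k(S, O) = 6 + 2*(-9 + O)*(O + S) (k(S, O) = 6 + 2*((S + O)*(O - 9)) = 6 + 2*((O + S)*(-9 + O)) = 6 + 2*((-9 + O)*(O + S)) = 6 + 2*(-9 + O)*(O + S))
N(G, g) = 1/19
1/(36544 + N(k(17, -16), 117)) = 1/(36544 + 1/19) = 1/(694337/19) = 19/694337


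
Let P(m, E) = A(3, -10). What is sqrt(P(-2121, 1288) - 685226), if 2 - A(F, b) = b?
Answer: I*sqrt(685214) ≈ 827.78*I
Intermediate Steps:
A(F, b) = 2 - b
P(m, E) = 12 (P(m, E) = 2 - 1*(-10) = 2 + 10 = 12)
sqrt(P(-2121, 1288) - 685226) = sqrt(12 - 685226) = sqrt(-685214) = I*sqrt(685214)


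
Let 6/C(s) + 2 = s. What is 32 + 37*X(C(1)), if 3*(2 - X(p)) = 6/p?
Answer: 355/3 ≈ 118.33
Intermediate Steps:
C(s) = 6/(-2 + s)
X(p) = 2 - 2/p
32 + 37*X(C(1)) = 32 + 37*(2 - 2/(6/(-2 + 1))) = 32 + 37*(2 - 2/(6/(-1))) = 32 + 37*(2 - 2/(6*(-1))) = 32 + 37*(2 - 2/(-6)) = 32 + 37*(2 - 2*(-⅙)) = 32 + 37*(2 + ⅓) = 32 + 37*(7/3) = 32 + 259/3 = 355/3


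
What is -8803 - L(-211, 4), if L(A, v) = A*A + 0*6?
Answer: -53324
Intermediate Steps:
L(A, v) = A² (L(A, v) = A² + 0 = A²)
-8803 - L(-211, 4) = -8803 - 1*(-211)² = -8803 - 1*44521 = -8803 - 44521 = -53324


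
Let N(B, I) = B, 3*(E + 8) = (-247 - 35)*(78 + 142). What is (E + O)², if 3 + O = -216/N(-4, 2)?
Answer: 425885769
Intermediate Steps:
E = -20688 (E = -8 + ((-247 - 35)*(78 + 142))/3 = -8 + (-282*220)/3 = -8 + (⅓)*(-62040) = -8 - 20680 = -20688)
O = 51 (O = -3 - 216/(-4) = -3 - 216*(-¼) = -3 + 54 = 51)
(E + O)² = (-20688 + 51)² = (-20637)² = 425885769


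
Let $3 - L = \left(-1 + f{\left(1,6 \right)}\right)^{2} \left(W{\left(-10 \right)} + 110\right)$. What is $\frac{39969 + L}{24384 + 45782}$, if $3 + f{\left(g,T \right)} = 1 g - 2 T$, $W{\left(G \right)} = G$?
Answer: $\frac{8736}{35083} \approx 0.24901$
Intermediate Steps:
$f{\left(g,T \right)} = -3 + g - 2 T$ ($f{\left(g,T \right)} = -3 - \left(- g + 2 T\right) = -3 + g - 2 T$)
$L = -22497$ ($L = 3 - \left(-1 - 14\right)^{2} \left(-10 + 110\right) = 3 - \left(-1 - 14\right)^{2} \cdot 100 = 3 - \left(-15\right)^{2} \cdot 100 = 3 - 225 \cdot 100 = 3 - 22500 = -22497$)
$\frac{39969 + L}{24384 + 45782} = \frac{39969 - 22497}{24384 + 45782} = \frac{17472}{70166} = 17472 \cdot \frac{1}{70166} = \frac{8736}{35083}$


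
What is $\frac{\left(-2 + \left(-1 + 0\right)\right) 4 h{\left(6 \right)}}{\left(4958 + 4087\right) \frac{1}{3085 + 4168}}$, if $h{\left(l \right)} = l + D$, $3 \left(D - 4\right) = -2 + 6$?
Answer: $- \frac{986408}{9045} \approx -109.06$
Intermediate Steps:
$D = \frac{16}{3}$ ($D = 4 + \frac{-2 + 6}{3} = 4 + \frac{1}{3} \cdot 4 = 4 + \frac{4}{3} = \frac{16}{3} \approx 5.3333$)
$h{\left(l \right)} = \frac{16}{3} + l$ ($h{\left(l \right)} = l + \frac{16}{3} = \frac{16}{3} + l$)
$\frac{\left(-2 + \left(-1 + 0\right)\right) 4 h{\left(6 \right)}}{\left(4958 + 4087\right) \frac{1}{3085 + 4168}} = \frac{\left(-2 + \left(-1 + 0\right)\right) 4 \left(\frac{16}{3} + 6\right)}{\left(4958 + 4087\right) \frac{1}{3085 + 4168}} = \frac{\left(-2 - 1\right) 4 \cdot \frac{34}{3}}{9045 \cdot \frac{1}{7253}} = \frac{\left(-3\right) 4 \cdot \frac{34}{3}}{9045 \cdot \frac{1}{7253}} = \frac{\left(-12\right) \frac{34}{3}}{\frac{9045}{7253}} = \left(-136\right) \frac{7253}{9045} = - \frac{986408}{9045}$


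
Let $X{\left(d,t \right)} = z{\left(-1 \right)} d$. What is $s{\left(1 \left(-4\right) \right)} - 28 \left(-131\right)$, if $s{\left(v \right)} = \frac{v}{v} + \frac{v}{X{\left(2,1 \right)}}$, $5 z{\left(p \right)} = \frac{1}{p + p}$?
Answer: $3689$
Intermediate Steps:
$z{\left(p \right)} = \frac{1}{10 p}$ ($z{\left(p \right)} = \frac{1}{5 \left(p + p\right)} = \frac{1}{5 \cdot 2 p} = \frac{\frac{1}{2} \frac{1}{p}}{5} = \frac{1}{10 p}$)
$X{\left(d,t \right)} = - \frac{d}{10}$ ($X{\left(d,t \right)} = \frac{1}{10 \left(-1\right)} d = \frac{1}{10} \left(-1\right) d = - \frac{d}{10}$)
$s{\left(v \right)} = 1 - 5 v$ ($s{\left(v \right)} = \frac{v}{v} + \frac{v}{\left(- \frac{1}{10}\right) 2} = 1 + \frac{v}{- \frac{1}{5}} = 1 + v \left(-5\right) = 1 - 5 v$)
$s{\left(1 \left(-4\right) \right)} - 28 \left(-131\right) = \left(1 - 5 \cdot 1 \left(-4\right)\right) - 28 \left(-131\right) = \left(1 - -20\right) - -3668 = \left(1 + 20\right) + 3668 = 21 + 3668 = 3689$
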